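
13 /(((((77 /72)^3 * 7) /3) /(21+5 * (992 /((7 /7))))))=72506783232 /3195731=22688.64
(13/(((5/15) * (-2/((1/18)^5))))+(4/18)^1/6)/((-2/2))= -46643/1259712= -0.04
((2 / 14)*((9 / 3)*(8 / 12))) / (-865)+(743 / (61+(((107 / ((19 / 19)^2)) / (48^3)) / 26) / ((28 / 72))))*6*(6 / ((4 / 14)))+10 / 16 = 1535.34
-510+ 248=-262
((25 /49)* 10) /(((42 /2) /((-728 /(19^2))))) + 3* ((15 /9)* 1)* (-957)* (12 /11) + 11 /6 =-5218.66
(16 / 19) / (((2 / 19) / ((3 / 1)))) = 24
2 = 2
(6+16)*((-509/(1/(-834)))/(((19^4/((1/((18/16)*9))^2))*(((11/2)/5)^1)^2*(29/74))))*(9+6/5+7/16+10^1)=2766058455680/90918836613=30.42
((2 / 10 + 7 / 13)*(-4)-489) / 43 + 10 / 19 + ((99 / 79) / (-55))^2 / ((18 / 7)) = -36172978207 / 3314283050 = -10.91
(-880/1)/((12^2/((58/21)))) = -3190/189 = -16.88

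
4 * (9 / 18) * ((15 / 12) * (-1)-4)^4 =194481 / 128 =1519.38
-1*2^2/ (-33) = 4/ 33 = 0.12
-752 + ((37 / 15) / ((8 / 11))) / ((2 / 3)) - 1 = -59833 / 80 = -747.91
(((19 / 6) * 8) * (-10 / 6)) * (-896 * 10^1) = 3404800 / 9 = 378311.11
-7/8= -0.88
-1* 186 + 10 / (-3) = -568 / 3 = -189.33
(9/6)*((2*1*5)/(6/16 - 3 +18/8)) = -40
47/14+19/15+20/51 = 5.02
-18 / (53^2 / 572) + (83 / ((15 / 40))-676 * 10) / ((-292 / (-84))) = -386461016 / 205057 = -1884.65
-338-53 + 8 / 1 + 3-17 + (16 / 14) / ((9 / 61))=-24523 / 63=-389.25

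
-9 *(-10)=90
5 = 5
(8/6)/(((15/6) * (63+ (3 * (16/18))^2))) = 24/3155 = 0.01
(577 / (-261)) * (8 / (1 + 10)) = -4616 / 2871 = -1.61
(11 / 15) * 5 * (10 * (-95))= -10450 / 3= -3483.33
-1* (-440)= 440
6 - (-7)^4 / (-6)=2437 / 6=406.17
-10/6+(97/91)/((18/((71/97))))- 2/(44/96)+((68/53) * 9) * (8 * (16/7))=195919595/954954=205.16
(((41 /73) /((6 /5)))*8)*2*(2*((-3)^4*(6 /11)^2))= 3188160 /8833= 360.94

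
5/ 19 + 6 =119/ 19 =6.26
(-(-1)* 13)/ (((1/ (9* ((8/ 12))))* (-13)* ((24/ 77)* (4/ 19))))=-91.44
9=9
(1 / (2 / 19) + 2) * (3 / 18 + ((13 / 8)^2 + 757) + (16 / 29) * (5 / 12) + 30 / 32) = 8751.21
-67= -67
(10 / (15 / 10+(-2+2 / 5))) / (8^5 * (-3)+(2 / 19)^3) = 171475 / 168566782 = 0.00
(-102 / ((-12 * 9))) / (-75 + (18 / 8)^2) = -136 / 10071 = -0.01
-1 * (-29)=29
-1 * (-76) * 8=608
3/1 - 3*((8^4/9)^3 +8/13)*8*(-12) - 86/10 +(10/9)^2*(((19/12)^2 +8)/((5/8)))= 1286428613614094/47385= 27148435446.11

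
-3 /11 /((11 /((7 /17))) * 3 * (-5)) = 0.00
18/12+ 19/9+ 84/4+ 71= 1721/18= 95.61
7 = 7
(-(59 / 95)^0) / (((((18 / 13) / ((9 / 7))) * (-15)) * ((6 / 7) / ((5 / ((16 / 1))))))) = 13 / 576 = 0.02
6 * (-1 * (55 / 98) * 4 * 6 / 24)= -165 / 49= -3.37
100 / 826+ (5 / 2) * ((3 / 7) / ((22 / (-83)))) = -71255 / 18172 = -3.92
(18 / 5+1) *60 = 276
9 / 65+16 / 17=1193 / 1105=1.08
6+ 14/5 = 44/5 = 8.80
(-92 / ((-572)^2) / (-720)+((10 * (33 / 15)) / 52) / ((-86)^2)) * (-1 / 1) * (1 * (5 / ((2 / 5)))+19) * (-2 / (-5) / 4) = -43901249 / 241985286400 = -0.00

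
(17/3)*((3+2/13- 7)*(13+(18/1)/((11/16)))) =-366350/429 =-853.96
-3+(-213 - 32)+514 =266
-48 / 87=-16 / 29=-0.55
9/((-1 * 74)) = -9/74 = -0.12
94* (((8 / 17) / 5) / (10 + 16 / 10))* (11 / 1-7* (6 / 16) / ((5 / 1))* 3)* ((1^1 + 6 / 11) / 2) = 611 / 110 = 5.55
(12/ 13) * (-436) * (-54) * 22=6215616/ 13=478124.31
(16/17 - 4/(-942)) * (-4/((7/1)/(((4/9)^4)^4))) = -130051609722880/103859928564956836209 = -0.00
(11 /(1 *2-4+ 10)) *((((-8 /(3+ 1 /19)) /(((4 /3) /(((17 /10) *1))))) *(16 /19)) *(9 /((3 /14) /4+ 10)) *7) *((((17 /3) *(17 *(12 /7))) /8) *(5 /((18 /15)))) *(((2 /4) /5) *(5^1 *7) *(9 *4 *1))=-262750.86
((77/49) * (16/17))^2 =30976/14161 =2.19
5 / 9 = 0.56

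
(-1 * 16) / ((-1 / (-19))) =-304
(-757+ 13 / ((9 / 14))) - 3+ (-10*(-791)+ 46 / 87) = 7170.75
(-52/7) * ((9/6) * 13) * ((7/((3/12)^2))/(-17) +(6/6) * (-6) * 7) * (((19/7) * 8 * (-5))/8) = -11366940/119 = -95520.50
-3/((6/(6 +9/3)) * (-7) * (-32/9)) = -81/448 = -0.18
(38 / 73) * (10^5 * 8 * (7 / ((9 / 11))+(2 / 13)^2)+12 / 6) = 396689715596 / 111033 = 3572719.06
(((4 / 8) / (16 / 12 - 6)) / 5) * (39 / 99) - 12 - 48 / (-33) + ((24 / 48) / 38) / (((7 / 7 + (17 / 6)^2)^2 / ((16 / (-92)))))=-10.55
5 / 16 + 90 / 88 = 235 / 176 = 1.34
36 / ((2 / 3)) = 54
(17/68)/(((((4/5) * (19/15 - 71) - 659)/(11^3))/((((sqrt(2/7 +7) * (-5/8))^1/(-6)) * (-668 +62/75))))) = 166501445 * sqrt(357)/36025248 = 87.33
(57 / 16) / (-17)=-0.21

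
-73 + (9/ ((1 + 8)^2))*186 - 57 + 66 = -130/ 3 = -43.33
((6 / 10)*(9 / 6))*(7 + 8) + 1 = 29 / 2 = 14.50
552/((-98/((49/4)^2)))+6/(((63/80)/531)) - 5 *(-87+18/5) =101289/28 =3617.46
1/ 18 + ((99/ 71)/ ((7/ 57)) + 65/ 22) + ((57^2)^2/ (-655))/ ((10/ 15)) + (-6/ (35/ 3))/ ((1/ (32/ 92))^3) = -18946893904092361/ 784235300310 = -24159.71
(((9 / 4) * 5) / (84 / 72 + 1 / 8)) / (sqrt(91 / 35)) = 270 * sqrt(65) / 403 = 5.40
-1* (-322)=322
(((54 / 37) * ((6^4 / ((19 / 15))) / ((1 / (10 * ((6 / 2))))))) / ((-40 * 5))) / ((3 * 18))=-2916 / 703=-4.15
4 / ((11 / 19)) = 76 / 11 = 6.91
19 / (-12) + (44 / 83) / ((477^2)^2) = -27213472030243 / 17187456019212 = -1.58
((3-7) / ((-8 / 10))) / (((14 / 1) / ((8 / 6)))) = 10 / 21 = 0.48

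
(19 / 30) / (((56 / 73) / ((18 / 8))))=1.86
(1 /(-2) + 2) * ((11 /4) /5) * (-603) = -497.48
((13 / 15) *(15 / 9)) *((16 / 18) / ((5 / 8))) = 832 / 405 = 2.05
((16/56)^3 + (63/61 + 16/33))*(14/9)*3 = 2127938/295911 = 7.19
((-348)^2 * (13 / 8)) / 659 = 196794 / 659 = 298.63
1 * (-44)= -44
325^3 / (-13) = -2640625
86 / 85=1.01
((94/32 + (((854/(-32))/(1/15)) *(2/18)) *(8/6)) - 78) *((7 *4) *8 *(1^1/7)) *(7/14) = -19349/9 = -2149.89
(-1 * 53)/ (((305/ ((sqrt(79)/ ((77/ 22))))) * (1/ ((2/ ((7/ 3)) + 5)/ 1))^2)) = -178186 * sqrt(79)/ 104615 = -15.14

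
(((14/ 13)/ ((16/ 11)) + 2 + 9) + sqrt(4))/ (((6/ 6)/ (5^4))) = 893125/ 104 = 8587.74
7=7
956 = 956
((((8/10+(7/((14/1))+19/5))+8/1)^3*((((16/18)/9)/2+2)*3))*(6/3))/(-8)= -186591553/54000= -3455.40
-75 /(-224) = 75 /224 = 0.33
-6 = -6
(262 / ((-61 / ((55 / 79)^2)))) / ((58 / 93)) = -36853575 / 11040329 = -3.34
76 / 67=1.13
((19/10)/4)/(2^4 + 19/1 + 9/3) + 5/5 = 81/80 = 1.01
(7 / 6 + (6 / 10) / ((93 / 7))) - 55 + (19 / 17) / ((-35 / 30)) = -6058757 / 110670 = -54.75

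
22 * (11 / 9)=242 / 9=26.89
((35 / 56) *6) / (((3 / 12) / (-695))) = -10425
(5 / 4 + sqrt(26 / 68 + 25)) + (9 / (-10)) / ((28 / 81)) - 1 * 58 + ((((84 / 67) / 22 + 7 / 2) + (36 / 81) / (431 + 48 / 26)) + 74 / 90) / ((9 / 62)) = -548885805773 / 18811241064 + sqrt(29342) / 34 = -24.14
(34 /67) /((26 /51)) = 867 /871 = 1.00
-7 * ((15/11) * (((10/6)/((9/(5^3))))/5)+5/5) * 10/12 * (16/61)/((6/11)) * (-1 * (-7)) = -709520/4941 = -143.60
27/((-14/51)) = -1377/14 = -98.36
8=8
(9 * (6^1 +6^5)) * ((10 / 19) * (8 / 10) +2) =3221748 / 19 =169565.68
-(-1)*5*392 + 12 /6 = 1962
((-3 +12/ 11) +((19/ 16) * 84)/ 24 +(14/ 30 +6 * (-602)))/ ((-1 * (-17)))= -19057031/ 89760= -212.31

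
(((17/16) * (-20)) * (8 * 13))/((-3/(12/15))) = 589.33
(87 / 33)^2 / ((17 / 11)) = 841 / 187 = 4.50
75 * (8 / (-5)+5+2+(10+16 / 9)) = 3865 / 3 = 1288.33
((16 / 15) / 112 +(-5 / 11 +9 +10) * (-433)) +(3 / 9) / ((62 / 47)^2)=-8029.98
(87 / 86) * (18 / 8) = 783 / 344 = 2.28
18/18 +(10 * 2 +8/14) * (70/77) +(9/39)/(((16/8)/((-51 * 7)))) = -43025/2002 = -21.49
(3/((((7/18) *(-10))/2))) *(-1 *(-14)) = -108/5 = -21.60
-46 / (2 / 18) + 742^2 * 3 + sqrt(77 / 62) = sqrt(4774) / 62 + 1651278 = 1651279.11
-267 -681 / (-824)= -219327 / 824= -266.17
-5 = -5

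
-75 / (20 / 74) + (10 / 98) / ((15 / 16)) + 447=49865 / 294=169.61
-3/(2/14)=-21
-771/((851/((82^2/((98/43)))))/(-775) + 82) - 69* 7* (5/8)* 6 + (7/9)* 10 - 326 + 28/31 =-7306755840952561/3417611467572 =-2137.97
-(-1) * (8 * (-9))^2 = 5184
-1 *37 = -37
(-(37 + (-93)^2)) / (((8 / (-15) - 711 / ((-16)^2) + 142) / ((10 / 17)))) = -333542400 / 9053639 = -36.84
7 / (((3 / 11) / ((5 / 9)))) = 385 / 27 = 14.26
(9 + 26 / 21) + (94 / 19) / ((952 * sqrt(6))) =47 * sqrt(6) / 54264 + 215 / 21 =10.24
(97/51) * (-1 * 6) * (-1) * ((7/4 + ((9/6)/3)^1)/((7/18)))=7857/119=66.03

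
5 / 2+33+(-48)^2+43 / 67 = 313579 / 134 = 2340.14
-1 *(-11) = 11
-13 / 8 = -1.62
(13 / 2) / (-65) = -1 / 10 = -0.10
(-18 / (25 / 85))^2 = 93636 / 25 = 3745.44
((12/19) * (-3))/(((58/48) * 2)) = -432/551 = -0.78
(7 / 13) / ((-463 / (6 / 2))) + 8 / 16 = 5977 / 12038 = 0.50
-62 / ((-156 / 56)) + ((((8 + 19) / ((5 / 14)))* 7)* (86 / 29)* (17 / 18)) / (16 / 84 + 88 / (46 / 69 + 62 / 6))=2298401 / 11310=203.22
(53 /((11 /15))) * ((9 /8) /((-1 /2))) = -7155 /44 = -162.61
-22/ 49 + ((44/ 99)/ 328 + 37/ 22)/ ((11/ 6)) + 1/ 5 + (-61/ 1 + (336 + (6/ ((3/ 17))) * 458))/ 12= 19270916183/ 14585340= 1321.25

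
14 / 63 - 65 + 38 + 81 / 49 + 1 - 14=-16813 / 441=-38.12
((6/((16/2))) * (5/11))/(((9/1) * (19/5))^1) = 25/2508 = 0.01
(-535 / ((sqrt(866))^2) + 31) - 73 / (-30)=213137 / 6495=32.82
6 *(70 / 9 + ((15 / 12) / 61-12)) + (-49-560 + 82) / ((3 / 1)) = -24507 / 122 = -200.88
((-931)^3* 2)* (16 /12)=-2151878642.67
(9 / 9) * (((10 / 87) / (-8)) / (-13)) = 5 / 4524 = 0.00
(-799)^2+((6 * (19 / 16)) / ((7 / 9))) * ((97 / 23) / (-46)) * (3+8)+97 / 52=491706092765 / 770224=638393.63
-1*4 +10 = 6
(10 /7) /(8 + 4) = 5 /42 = 0.12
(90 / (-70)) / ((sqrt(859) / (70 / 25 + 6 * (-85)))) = 22.25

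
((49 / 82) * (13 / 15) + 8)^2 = 109767529 / 1512900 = 72.55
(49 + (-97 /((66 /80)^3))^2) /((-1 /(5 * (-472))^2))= -215000739814406977600 /1291467969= -166477795017.16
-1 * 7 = -7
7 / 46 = 0.15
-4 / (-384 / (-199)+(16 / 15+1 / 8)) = -95520 / 74537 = -1.28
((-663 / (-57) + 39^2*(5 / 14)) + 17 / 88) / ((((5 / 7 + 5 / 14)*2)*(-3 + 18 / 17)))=-110435009 / 827640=-133.43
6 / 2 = 3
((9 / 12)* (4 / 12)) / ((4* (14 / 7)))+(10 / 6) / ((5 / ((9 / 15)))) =37 / 160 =0.23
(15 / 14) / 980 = 3 / 2744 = 0.00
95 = 95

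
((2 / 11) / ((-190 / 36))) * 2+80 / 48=5009 / 3135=1.60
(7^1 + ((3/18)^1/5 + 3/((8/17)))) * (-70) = -11263/12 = -938.58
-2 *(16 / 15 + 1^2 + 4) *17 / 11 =-3094 / 165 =-18.75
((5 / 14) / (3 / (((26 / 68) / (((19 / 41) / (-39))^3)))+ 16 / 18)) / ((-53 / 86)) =-1269651979245 / 1947427012594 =-0.65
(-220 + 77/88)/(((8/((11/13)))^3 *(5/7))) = -0.36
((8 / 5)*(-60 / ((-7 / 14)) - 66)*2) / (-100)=-216 / 125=-1.73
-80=-80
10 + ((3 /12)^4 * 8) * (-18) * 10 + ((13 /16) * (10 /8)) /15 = 853 /192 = 4.44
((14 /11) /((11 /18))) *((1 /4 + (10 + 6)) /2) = 4095 /242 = 16.92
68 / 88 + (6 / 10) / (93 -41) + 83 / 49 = 347287 / 140140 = 2.48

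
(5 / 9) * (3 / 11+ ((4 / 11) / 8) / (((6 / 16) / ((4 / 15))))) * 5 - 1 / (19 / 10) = 5435 / 16929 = 0.32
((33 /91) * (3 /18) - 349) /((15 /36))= -381042 /455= -837.45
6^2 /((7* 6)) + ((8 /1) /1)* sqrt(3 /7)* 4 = 6 /7 + 32* sqrt(21) /7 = 21.81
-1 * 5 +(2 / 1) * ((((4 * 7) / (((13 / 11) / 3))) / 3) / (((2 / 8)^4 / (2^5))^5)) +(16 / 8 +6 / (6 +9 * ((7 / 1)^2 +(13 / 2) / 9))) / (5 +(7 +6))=185515510948387398044095930 / 106119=1748183746062320583911.42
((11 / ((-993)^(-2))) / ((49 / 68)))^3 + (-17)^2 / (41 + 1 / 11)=181358835851754745483831391387 / 53177348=3410452808811653140051.88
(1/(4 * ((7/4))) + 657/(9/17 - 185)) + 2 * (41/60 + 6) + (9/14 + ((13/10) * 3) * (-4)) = -235631/47040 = -5.01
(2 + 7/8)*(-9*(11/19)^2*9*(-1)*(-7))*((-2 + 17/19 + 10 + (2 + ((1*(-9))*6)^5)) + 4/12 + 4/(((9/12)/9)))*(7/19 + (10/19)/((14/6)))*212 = 4117120086299989032/130321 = 31592146210510.88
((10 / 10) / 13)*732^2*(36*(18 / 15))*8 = 925903872 / 65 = 14244674.95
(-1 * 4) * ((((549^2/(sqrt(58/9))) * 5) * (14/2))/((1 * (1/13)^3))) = -139057379370 * sqrt(58)/29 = -36518256895.79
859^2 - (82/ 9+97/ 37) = 245710466/ 333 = 737869.27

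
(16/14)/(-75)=-8/525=-0.02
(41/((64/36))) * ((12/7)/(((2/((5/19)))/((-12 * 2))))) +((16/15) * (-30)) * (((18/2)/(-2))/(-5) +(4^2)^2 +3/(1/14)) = -6443617/665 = -9689.65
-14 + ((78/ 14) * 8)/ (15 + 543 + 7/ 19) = -1033754/ 74263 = -13.92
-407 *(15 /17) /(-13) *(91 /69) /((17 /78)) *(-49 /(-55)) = 989898 /6647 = 148.92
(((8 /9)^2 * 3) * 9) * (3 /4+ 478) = 30640 /3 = 10213.33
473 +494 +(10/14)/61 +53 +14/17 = 7410243/7259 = 1020.84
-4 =-4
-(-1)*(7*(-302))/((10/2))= -2114/5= -422.80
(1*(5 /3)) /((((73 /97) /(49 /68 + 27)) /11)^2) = 20226537885125 /73923888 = 273613.02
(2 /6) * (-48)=-16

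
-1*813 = -813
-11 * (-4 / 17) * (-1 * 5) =-220 / 17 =-12.94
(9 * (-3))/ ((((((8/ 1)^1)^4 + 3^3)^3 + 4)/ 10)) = -270/ 70087408871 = -0.00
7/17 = 0.41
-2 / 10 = -1 / 5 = -0.20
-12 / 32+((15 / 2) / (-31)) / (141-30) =-3461 / 9176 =-0.38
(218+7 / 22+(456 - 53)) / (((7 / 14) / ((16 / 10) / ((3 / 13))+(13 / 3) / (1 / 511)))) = 41403401 / 15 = 2760226.73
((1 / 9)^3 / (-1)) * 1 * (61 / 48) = -61 / 34992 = -0.00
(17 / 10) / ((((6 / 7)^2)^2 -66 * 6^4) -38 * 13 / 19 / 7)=-40817 / 2053795580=-0.00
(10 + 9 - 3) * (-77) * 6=-7392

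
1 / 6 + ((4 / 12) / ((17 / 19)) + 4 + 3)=769 / 102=7.54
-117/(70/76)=-4446/35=-127.03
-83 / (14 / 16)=-664 / 7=-94.86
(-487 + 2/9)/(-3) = 4381/27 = 162.26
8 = 8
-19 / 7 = -2.71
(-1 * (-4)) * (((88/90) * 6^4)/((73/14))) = 354816/365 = 972.10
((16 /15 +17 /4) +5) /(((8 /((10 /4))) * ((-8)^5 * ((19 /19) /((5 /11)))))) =-3095 /69206016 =-0.00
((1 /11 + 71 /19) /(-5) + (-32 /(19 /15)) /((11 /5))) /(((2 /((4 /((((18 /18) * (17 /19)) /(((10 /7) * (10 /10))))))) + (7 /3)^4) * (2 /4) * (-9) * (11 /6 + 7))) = 5529600 /537537077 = 0.01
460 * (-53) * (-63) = 1535940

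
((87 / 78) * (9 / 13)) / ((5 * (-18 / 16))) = -116 / 845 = -0.14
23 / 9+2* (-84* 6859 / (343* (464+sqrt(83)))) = -23415335 / 4995207+8664* sqrt(83) / 555023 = -4.55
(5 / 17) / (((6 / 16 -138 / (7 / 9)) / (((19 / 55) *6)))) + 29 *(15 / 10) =53764789 / 1236070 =43.50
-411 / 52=-7.90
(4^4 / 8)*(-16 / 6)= -256 / 3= -85.33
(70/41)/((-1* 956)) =-35/19598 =-0.00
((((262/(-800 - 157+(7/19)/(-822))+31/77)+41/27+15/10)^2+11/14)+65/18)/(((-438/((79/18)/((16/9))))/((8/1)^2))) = -4364013980580411509377747/845839970719465894511724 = -5.16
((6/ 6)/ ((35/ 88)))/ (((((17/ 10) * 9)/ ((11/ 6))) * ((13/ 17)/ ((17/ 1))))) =6.70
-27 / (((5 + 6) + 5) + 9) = -1.08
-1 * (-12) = 12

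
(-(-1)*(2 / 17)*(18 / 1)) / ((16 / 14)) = 63 / 34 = 1.85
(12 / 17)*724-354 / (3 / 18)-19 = -27743 / 17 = -1631.94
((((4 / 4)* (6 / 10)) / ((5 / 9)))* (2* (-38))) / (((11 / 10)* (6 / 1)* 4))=-171 / 55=-3.11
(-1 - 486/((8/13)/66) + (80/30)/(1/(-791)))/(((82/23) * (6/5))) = -37421345/2952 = -12676.61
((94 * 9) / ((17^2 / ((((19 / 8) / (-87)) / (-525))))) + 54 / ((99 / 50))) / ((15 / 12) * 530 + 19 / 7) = 1760019823 / 42928739150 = 0.04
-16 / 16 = -1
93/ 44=2.11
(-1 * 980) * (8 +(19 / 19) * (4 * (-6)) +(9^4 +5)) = -6419000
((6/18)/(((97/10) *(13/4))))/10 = 0.00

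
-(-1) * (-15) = -15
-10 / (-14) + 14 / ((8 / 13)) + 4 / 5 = 3397 / 140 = 24.26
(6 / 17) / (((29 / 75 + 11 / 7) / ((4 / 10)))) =315 / 4369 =0.07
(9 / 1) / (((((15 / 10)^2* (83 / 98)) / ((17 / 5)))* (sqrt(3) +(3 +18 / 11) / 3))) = -623084 / 15355 +403172* sqrt(3) / 15355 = 4.90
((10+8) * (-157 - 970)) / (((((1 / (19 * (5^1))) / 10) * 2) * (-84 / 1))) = 229425 / 2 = 114712.50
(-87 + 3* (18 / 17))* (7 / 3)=-3325 / 17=-195.59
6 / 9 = 2 / 3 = 0.67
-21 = -21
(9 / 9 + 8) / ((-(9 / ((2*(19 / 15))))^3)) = -0.20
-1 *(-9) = 9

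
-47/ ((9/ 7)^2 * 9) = -2303/ 729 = -3.16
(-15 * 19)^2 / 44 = 1846.02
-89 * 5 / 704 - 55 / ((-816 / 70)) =146705 / 35904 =4.09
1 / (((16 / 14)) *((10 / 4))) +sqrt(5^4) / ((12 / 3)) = 33 / 5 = 6.60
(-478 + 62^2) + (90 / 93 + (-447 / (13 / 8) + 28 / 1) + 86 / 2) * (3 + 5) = 701674 / 403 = 1741.13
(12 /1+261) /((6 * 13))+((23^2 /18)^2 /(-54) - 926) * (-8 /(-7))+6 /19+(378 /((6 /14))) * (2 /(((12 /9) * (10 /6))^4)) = -11639661577729 /11634840000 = -1000.41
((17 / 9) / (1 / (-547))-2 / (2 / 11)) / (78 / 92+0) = -432308 / 351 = -1231.65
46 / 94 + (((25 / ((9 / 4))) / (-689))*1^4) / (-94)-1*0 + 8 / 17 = 4757017 / 4954599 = 0.96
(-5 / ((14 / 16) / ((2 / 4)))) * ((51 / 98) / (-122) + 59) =-3526765 / 20923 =-168.56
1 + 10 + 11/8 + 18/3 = 18.38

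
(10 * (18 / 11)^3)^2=3401222400 / 1771561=1919.90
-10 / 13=-0.77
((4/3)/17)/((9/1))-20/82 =-4426/18819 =-0.24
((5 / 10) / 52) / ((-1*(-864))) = 1 / 89856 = 0.00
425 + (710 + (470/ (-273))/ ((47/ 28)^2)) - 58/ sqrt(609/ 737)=2079335/ 1833 - 2 * sqrt(448833)/ 21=1070.58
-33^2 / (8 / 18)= -9801 / 4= -2450.25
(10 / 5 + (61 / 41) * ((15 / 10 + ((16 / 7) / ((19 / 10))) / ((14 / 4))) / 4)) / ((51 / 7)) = 273383 / 741608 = 0.37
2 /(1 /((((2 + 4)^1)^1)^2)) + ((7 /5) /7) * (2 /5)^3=45008 /625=72.01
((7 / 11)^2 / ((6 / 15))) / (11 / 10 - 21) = -1225 / 24079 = -0.05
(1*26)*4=104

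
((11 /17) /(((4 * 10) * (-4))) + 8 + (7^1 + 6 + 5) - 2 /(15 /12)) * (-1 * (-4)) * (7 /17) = 464499 /11560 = 40.18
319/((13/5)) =1595/13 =122.69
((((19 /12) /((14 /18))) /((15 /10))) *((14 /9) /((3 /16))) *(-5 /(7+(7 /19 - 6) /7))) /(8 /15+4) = -63175 /31518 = -2.00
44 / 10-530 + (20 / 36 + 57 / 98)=-2312881 / 4410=-524.46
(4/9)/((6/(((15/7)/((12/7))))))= 5/54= 0.09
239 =239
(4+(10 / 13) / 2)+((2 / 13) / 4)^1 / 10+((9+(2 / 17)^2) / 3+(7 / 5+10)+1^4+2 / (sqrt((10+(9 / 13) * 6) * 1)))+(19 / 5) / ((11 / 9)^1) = sqrt(598) / 46+56788669 / 2479620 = 23.43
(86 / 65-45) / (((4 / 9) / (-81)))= 2069631 / 260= 7960.12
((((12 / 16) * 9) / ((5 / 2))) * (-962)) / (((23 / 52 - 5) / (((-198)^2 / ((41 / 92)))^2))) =2928379414054228992 / 663995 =4410243170587.47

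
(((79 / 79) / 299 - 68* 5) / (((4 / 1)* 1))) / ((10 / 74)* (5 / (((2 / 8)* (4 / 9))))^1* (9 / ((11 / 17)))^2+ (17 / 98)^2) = -1092760750543 / 15125154783947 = -0.07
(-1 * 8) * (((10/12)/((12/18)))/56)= -5/28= -0.18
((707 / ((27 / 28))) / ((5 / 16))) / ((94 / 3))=158368 / 2115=74.88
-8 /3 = -2.67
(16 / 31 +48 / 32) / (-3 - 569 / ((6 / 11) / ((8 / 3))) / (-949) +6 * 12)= 213525 / 7618126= 0.03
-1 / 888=-0.00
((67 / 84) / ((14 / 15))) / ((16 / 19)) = 6365 / 6272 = 1.01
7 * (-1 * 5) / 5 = -7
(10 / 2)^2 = 25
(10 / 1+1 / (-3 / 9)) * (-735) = -5145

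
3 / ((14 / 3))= 9 / 14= 0.64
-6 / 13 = -0.46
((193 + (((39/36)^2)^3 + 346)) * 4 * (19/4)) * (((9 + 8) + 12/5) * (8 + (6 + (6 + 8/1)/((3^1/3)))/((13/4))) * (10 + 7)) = 232653104409881/4852224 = 47947725.50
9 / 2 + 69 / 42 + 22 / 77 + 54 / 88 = 2169 / 308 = 7.04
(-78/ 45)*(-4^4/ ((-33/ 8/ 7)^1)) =-372736/ 495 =-753.00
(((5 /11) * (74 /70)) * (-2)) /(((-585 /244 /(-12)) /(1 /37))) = -1952 /15015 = -0.13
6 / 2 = 3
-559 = -559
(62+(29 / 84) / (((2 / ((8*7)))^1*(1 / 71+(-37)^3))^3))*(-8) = -496.00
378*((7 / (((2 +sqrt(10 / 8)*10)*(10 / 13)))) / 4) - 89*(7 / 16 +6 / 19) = -14944753 / 183920 +17199*sqrt(5) / 484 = -1.80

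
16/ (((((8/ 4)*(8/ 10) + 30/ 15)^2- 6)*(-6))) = -100/ 261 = -0.38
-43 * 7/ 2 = -301/ 2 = -150.50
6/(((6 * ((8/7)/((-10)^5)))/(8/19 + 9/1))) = -15662500/19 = -824342.11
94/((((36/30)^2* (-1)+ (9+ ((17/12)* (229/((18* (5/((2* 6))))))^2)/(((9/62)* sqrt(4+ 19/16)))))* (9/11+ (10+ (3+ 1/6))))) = -143669387931300/45117318441177700367+ 8332774674760800* sqrt(83)/45117318441177700367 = 0.00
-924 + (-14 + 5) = -933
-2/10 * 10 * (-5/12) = 5/6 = 0.83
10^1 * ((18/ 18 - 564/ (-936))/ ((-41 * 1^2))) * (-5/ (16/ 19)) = 59375/ 25584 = 2.32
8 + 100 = 108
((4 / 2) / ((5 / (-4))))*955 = -1528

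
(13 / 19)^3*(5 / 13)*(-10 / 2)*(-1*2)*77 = 650650 / 6859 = 94.86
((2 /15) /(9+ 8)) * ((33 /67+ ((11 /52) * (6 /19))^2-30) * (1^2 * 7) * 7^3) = -386069762603 /694892510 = -555.58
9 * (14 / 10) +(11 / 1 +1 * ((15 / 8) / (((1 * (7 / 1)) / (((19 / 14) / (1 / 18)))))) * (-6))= -15347 / 980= -15.66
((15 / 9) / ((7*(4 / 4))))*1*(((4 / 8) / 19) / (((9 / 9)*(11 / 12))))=10 / 1463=0.01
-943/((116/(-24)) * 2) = 2829/29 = 97.55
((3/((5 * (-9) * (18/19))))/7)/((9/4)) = -38/8505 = -0.00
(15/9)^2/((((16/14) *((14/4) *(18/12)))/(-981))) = -2725/6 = -454.17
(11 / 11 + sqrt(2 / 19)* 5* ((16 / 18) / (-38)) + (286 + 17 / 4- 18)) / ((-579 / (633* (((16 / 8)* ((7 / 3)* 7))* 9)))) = -87815.73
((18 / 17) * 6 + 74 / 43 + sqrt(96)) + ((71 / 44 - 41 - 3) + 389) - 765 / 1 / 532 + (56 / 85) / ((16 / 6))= 4 * sqrt(6) + 111190587 / 314545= 363.29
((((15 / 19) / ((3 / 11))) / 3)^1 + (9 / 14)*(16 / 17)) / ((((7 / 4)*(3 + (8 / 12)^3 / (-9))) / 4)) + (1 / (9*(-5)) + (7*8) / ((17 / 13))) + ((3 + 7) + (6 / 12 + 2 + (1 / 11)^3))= 77248696900681 / 1366955673930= 56.51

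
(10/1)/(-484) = -5/242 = -0.02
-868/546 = -62/39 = -1.59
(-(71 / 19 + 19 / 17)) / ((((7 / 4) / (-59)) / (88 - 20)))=211456 / 19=11129.26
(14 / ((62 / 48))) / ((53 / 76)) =25536 / 1643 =15.54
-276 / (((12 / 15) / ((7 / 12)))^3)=-986125 / 9216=-107.00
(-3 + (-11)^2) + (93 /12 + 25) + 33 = 735 /4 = 183.75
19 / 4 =4.75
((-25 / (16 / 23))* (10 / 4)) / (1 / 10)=-14375 / 16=-898.44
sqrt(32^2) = 32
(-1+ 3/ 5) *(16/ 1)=-32/ 5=-6.40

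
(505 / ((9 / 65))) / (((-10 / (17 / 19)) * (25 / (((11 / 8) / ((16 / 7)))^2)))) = -132341209 / 28016640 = -4.72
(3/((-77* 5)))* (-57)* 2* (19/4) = 4.22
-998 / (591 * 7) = -998 / 4137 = -0.24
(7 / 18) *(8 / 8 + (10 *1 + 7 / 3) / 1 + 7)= 427 / 54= 7.91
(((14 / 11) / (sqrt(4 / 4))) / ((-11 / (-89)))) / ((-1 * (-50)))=0.21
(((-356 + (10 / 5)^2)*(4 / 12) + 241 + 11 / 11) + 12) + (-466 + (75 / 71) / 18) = -46757 / 142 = -329.27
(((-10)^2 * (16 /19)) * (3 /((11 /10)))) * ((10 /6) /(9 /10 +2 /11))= 800000 /2261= 353.83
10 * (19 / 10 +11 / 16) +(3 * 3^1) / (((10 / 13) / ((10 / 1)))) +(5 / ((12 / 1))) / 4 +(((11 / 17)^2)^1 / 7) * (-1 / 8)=13883123 / 97104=142.97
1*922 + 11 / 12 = 11075 / 12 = 922.92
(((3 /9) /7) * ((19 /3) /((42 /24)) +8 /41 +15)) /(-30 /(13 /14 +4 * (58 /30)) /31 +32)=913445411 /32512313988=0.03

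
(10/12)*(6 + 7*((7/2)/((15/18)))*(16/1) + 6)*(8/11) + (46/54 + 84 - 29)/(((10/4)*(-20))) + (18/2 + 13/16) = 35765821/118800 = 301.06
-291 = -291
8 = 8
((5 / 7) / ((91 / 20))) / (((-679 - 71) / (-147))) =2 / 65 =0.03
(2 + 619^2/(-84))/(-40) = 382993/3360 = 113.99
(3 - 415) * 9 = -3708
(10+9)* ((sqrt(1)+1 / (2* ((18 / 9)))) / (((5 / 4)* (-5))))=-19 / 5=-3.80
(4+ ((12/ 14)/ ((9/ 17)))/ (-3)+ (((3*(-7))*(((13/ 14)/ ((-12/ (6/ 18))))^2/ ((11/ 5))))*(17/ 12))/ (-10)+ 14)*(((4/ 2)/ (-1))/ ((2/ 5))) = -278798365/ 3193344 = -87.31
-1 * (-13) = 13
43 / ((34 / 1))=43 / 34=1.26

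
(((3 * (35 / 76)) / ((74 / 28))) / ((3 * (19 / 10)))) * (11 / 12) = 13475 / 160284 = 0.08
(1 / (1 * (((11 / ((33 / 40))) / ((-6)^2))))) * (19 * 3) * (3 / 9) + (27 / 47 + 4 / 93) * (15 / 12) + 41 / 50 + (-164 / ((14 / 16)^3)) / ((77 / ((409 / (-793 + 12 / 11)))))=16082203314587 / 294903065100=54.53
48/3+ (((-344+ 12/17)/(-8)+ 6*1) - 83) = -615/34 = -18.09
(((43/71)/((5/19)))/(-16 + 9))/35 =-817/86975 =-0.01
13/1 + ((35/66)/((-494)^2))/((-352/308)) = 1675062859/128851008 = 13.00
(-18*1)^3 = -5832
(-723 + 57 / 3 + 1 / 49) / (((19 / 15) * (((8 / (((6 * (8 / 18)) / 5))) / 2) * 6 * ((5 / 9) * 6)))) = -6899 / 1862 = -3.71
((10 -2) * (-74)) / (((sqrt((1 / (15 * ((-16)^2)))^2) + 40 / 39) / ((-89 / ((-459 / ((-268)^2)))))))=-62970134855680 / 7835589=-8036426.47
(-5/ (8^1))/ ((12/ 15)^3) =-625/ 512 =-1.22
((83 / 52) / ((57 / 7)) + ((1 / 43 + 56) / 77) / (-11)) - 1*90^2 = -79490537825 / 9813804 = -8099.87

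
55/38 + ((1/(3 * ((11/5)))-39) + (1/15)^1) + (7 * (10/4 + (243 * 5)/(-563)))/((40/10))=-172905033/4706680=-36.74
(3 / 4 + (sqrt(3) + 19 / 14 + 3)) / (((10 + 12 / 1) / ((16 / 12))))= 0.41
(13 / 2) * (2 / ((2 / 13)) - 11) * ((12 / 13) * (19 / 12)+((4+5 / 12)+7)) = 2009 / 12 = 167.42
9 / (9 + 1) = 9 / 10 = 0.90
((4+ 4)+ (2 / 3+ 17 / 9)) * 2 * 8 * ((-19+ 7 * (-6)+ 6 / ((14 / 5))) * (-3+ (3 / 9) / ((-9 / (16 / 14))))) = 360088000 / 11907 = 30241.71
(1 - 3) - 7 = -9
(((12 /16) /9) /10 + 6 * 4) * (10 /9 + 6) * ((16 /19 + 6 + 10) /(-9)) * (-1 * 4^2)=23601152 /4617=5111.79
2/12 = 1/6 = 0.17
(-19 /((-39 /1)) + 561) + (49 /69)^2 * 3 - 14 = 11326421 /20631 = 549.00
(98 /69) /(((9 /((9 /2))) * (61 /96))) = 1568 /1403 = 1.12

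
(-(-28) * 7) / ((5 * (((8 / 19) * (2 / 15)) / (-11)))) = -30723 / 4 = -7680.75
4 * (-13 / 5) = -52 / 5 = -10.40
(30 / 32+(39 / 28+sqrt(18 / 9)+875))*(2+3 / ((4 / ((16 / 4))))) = 4393.72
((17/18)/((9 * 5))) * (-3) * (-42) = 119/45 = 2.64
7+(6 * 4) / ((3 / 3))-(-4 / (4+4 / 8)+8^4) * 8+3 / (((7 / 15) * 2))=-4123561 / 126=-32726.67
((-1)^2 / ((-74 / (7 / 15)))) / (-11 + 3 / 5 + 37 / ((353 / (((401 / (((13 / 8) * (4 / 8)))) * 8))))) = -4589 / 293580792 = -0.00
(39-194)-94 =-249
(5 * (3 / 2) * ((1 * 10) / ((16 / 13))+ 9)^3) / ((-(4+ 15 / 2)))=-38570295 / 11776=-3275.33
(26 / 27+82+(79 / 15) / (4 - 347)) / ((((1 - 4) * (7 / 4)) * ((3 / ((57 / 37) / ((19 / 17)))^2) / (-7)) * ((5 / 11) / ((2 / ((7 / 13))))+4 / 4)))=1269859357624 / 20348685945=62.40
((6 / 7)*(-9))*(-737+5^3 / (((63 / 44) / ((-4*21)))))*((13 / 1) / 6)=944229 / 7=134889.86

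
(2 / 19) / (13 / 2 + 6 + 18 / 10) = 20 / 2717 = 0.01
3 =3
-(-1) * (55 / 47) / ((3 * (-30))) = -11 / 846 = -0.01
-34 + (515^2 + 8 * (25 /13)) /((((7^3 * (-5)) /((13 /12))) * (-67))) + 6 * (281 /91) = -15501481 /1195012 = -12.97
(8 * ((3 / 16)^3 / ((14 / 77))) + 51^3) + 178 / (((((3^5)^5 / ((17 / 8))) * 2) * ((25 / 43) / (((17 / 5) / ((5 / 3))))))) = 23977371109977174694009 / 180754903347840000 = 132651.29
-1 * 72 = -72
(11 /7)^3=1331 /343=3.88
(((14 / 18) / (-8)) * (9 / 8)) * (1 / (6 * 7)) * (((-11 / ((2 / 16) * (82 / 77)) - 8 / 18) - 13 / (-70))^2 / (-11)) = 4584407701129 / 2818205913600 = 1.63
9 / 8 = 1.12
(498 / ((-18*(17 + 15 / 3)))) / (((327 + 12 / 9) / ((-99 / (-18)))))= -83 / 3940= -0.02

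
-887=-887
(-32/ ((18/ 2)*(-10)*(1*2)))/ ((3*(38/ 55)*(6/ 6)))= 44/ 513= 0.09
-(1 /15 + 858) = -12871 /15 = -858.07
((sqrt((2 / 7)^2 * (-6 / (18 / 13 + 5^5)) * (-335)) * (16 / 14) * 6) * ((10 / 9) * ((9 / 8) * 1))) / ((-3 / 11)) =-440 * sqrt(1062001590) / 1991507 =-7.20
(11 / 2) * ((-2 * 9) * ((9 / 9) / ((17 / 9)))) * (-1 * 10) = 8910 / 17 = 524.12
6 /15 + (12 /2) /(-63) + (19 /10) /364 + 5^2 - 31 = -12427 /2184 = -5.69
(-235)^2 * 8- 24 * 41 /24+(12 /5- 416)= 2206727 /5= 441345.40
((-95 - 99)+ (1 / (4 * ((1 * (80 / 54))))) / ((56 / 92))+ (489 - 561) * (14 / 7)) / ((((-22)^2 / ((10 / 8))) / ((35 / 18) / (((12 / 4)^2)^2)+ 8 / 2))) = -4438379633 / 1264564224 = -3.51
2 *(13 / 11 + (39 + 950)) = 21784 / 11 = 1980.36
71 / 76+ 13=1059 / 76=13.93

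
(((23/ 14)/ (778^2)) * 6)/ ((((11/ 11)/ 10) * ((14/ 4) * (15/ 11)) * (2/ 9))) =2277/ 14829458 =0.00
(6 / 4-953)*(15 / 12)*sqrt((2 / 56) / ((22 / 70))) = -865*sqrt(55) / 16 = -400.94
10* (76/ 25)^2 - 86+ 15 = 2677/ 125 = 21.42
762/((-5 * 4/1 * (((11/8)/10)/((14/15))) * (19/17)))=-241808/1045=-231.40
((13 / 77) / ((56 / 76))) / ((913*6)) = 247 / 5905284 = 0.00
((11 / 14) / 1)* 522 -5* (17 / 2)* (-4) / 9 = 27029 / 63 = 429.03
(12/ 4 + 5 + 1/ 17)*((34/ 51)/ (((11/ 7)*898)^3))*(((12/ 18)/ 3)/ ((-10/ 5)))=-0.00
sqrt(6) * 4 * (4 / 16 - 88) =-351 * sqrt(6) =-859.77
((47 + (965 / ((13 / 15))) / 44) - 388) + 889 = 573.31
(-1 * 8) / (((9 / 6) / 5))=-80 / 3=-26.67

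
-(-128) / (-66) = -64 / 33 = -1.94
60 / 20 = 3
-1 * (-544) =544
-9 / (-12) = 0.75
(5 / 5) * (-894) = -894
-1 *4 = -4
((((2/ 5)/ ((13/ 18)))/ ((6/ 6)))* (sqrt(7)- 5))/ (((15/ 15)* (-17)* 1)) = 0.08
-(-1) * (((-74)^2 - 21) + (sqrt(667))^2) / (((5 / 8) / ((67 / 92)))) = 820348 / 115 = 7133.46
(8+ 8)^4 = 65536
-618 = -618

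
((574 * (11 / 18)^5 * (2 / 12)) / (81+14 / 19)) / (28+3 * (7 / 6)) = 0.00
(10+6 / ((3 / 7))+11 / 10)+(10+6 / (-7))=2397 / 70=34.24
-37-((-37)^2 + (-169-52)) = -1185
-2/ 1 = -2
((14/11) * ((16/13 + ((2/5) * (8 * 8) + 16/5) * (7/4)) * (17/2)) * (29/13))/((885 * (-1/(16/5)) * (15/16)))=-2964878336/616955625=-4.81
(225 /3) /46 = 75 /46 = 1.63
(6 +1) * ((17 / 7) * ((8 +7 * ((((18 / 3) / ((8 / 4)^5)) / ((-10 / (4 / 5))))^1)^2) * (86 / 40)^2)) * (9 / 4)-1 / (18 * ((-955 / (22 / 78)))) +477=8116845845999951 / 4290624000000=1891.76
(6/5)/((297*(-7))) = -0.00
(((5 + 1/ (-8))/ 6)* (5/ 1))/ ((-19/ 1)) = -65/ 304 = -0.21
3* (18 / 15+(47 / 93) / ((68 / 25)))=43819 / 10540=4.16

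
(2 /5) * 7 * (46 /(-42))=-46 /15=-3.07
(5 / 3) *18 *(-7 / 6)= -35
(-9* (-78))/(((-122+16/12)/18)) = -18954/181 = -104.72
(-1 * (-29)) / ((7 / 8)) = 232 / 7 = 33.14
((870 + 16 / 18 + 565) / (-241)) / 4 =-12923 / 8676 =-1.49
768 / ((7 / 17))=13056 / 7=1865.14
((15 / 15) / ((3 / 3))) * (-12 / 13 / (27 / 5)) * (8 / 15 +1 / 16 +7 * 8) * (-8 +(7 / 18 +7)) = 5.91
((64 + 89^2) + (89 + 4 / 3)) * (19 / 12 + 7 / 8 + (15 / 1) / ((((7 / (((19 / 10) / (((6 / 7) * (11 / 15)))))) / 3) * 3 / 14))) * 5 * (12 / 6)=1489232785 / 198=7521377.70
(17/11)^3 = 4913/1331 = 3.69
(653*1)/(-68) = -653/68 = -9.60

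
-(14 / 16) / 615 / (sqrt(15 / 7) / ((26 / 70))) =-0.00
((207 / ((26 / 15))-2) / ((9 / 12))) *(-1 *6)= -12212 / 13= -939.38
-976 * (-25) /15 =4880 /3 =1626.67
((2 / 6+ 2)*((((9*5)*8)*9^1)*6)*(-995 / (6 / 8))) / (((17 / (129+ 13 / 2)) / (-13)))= 106002842400 / 17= 6235461317.65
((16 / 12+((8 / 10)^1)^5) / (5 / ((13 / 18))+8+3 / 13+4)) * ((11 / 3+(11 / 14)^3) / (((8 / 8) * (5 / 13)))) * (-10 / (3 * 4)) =-22485629309 / 28824862500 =-0.78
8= 8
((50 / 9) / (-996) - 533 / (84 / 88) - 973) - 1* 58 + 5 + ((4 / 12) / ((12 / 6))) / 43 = -1068731060 / 674541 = -1584.38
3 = 3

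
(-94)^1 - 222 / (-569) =-93.61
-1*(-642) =642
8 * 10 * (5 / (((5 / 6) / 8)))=3840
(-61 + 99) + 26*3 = 116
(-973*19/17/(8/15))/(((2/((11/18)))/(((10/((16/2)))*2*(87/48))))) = -147433825/52224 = -2823.10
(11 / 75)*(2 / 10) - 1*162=-60739 / 375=-161.97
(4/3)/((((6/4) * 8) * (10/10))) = 0.11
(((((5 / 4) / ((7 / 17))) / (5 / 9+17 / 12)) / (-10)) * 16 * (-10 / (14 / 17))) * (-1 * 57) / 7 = -5930280 / 24353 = -243.51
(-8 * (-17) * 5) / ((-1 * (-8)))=85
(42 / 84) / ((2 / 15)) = 15 / 4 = 3.75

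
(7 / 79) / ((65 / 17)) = 119 / 5135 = 0.02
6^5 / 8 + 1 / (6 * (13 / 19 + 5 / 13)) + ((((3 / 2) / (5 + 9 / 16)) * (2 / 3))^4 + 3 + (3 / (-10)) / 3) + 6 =981.06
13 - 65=-52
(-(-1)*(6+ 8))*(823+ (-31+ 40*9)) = 16128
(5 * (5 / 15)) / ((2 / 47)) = 235 / 6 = 39.17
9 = 9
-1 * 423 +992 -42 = 527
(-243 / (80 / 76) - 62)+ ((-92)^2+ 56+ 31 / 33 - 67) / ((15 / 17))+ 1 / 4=4597823 / 495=9288.53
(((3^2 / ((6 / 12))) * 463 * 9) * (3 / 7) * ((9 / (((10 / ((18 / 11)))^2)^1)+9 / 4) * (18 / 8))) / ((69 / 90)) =91560611763 / 389620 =234999.77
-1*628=-628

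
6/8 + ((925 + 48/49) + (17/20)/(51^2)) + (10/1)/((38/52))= 669777049/712215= 940.41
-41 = -41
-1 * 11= -11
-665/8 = -83.12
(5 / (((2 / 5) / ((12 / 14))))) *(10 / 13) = 8.24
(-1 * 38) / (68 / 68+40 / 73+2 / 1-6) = 2774 / 179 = 15.50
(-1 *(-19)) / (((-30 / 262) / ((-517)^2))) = -44352154.73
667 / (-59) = -667 / 59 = -11.31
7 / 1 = 7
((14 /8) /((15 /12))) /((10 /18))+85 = 2188 /25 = 87.52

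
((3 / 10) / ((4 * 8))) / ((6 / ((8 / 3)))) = 1 / 240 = 0.00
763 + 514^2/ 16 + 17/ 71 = 4906239/ 284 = 17275.49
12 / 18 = 2 / 3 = 0.67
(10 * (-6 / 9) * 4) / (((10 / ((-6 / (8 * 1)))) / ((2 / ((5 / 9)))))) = 36 / 5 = 7.20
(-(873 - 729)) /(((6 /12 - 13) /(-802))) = -230976 /25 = -9239.04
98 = 98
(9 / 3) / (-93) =-1 / 31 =-0.03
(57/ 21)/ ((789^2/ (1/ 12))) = 19/ 52291764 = 0.00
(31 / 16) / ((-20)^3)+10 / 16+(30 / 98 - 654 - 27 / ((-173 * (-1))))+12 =-695765238787 / 1085056000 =-641.23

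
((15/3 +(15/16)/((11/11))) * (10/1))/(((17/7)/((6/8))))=9975/544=18.34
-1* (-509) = 509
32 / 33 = 0.97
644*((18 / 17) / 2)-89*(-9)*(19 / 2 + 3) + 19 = 352663 / 34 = 10372.44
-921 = -921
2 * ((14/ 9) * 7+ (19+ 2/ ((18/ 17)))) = 572/ 9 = 63.56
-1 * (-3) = 3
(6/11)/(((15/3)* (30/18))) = 18/275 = 0.07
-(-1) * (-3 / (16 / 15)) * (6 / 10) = -27 / 16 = -1.69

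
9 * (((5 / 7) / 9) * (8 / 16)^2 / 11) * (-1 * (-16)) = 20 / 77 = 0.26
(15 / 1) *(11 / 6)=27.50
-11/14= -0.79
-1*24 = -24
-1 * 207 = -207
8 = 8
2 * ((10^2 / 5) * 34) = 1360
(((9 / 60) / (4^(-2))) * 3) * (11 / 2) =198 / 5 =39.60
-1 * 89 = -89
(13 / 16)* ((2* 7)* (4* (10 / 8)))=56.88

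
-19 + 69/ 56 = -995/ 56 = -17.77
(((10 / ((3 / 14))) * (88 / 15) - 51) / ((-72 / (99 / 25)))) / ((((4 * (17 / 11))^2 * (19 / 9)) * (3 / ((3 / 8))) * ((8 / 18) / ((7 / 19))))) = -33625053 / 2136657920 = -0.02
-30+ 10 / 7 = -200 / 7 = -28.57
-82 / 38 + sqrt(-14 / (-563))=-41 / 19 + sqrt(7882) / 563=-2.00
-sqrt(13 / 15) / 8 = -sqrt(195) / 120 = -0.12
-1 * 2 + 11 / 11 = -1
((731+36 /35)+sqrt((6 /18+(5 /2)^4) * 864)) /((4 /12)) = 9 * sqrt(3782)+76863 /35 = 2749.57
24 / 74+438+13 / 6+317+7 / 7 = 168385 / 222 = 758.49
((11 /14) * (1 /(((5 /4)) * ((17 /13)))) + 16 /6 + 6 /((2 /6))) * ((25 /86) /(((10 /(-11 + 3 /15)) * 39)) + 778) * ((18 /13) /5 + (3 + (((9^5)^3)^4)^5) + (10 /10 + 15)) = 3999236077910027966363122440391733318757276672404163853276444656773434908651777059595043897556387533485047749527109977401750622084620012042040720231296573144614769438648049987866107746707659203512762101517600432873226227649950107974989714823422759209942423554291304551680288311906213849384926534788 /12971595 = 308307195677172157037212700000000000000000000000000000000000000000000000000000000000000000000000000000000000000000000000000000000000000000000000000000000000000000000000000000000000000000000000000000000000000000000000000000000000000000000000000000000000000000000000000000000000000000000000000.00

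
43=43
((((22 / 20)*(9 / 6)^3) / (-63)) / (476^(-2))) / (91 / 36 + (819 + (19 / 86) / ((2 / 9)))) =-25835733 / 1591580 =-16.23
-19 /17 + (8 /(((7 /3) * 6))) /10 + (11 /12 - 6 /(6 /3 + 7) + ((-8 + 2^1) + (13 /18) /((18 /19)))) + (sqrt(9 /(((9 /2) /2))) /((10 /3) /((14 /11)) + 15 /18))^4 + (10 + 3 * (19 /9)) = 44304266705654 /4260925974375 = 10.40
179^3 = 5735339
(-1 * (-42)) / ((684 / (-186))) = -217 / 19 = -11.42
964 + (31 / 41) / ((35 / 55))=277009 / 287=965.19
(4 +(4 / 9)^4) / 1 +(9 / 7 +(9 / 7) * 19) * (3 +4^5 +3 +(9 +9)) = 1237852540 / 45927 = 26952.61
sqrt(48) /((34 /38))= 76*sqrt(3) /17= 7.74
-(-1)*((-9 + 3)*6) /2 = -18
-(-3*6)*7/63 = 2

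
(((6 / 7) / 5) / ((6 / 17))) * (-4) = -68 / 35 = -1.94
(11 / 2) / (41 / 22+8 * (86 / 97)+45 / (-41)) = 0.70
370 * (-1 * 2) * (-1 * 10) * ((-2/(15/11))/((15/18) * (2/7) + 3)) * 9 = -512820/17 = -30165.88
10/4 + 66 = 137/2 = 68.50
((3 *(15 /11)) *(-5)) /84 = -75 /308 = -0.24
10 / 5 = 2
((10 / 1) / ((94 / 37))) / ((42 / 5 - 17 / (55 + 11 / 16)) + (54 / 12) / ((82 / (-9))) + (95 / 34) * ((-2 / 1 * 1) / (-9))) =2297799900 / 4799565787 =0.48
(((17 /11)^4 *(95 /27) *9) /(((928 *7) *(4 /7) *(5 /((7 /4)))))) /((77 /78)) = 20629687 /1195642624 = 0.02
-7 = -7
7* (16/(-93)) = -1.20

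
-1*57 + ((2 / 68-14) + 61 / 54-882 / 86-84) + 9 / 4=-12777479 / 78948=-161.85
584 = 584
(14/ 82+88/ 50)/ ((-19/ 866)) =-88.00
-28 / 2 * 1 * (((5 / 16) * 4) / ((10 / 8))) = -14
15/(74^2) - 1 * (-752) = 4117967/5476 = 752.00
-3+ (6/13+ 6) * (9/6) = 87/13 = 6.69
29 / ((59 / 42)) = 1218 / 59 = 20.64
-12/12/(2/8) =-4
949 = 949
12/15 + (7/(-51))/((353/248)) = 63332/90015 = 0.70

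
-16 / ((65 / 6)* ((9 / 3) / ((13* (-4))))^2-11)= 6656 / 4561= 1.46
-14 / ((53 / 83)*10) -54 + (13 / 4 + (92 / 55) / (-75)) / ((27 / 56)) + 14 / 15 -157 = -1213422356 / 5902875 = -205.56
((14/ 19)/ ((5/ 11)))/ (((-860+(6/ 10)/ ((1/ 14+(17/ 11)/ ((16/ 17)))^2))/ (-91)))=31225441247/ 181997454866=0.17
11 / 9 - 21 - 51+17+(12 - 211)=-2275 / 9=-252.78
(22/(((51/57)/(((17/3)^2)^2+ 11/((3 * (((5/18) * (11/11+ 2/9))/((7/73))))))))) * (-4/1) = -51022389176/502605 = -101515.88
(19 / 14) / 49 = 0.03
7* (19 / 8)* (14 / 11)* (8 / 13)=1862 / 143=13.02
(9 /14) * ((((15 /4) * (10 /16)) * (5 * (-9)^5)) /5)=-88968.92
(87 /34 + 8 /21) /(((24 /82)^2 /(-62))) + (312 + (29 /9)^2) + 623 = -182342263 /154224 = -1182.32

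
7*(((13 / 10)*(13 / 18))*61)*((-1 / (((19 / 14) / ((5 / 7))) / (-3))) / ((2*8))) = 72163 / 1824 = 39.56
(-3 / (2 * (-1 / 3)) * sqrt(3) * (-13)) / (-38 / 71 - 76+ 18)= 8307 * sqrt(3) / 8312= 1.73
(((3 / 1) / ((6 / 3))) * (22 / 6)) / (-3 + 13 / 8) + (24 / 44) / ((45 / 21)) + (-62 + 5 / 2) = -6957 / 110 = -63.25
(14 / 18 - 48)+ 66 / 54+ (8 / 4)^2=-42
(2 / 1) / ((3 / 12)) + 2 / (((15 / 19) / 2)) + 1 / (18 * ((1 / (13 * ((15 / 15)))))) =1241 / 90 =13.79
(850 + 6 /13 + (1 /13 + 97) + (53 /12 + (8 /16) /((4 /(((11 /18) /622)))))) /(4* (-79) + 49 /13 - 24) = -1108441463 /391501728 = -2.83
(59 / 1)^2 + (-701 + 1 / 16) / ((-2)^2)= 211569 / 64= 3305.77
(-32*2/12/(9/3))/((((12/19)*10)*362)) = -19/24435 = -0.00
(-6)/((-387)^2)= -2/49923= -0.00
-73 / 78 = -0.94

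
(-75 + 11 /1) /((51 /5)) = -320 /51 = -6.27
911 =911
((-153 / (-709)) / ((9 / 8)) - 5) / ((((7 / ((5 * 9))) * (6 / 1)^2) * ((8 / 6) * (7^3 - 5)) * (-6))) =0.00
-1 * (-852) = 852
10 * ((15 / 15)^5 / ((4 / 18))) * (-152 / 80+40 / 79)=-9909 / 158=-62.72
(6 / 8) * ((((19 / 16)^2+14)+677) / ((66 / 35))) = 6203995 / 22528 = 275.39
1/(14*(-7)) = -0.01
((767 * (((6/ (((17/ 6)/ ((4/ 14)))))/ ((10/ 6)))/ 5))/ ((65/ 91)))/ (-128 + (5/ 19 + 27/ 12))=-4197024/ 6755375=-0.62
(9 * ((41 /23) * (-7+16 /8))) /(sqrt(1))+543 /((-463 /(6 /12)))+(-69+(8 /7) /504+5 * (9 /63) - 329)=-4490395115 /9392418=-478.09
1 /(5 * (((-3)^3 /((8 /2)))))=-4 /135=-0.03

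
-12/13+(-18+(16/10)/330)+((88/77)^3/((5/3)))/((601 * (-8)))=-18.92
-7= -7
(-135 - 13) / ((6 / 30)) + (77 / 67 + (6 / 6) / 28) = -1386017 / 1876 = -738.82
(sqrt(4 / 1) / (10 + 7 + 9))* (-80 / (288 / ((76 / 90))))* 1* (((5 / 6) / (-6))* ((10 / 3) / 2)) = 475 / 113724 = 0.00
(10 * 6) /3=20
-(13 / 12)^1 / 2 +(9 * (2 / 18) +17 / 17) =35 / 24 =1.46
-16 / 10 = -8 / 5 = -1.60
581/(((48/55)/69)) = 734965/16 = 45935.31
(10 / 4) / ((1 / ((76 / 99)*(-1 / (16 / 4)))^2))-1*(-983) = 19270571 / 19602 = 983.09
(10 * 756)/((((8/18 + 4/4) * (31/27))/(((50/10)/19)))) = 9185400/7657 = 1199.61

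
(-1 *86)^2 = 7396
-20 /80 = -0.25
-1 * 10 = -10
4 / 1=4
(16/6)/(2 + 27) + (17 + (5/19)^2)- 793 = -24366769/31407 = -775.84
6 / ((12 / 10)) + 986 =991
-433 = -433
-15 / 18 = -5 / 6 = -0.83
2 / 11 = 0.18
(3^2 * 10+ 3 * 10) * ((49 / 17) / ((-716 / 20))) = -29400 / 3043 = -9.66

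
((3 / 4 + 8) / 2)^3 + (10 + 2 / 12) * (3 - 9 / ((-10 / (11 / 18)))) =920309 / 7680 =119.83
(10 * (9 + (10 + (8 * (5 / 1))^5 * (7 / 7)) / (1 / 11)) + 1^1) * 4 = 45056004764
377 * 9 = 3393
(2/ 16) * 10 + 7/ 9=73/ 36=2.03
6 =6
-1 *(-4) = 4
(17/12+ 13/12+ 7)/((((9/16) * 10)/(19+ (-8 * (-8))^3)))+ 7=19924703/45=442771.18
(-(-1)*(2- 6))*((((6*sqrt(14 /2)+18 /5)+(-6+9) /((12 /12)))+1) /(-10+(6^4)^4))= -12*sqrt(7) /1410554953723- 76 /7052774768615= -0.00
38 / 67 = 0.57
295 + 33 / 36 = 3551 / 12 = 295.92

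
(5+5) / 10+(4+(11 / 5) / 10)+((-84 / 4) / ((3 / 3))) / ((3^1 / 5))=-1489 / 50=-29.78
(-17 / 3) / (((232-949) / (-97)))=-1649 / 2151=-0.77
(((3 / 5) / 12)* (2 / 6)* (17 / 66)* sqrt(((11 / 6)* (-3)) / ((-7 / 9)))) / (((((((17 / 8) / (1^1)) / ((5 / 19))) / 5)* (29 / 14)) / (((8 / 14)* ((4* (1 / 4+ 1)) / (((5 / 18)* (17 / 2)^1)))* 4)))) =960* sqrt(154) / 721259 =0.02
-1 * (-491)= 491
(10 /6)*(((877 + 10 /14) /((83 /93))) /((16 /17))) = 1011840 /581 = 1741.55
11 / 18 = 0.61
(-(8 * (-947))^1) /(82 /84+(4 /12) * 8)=106064 /51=2079.69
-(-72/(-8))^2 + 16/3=-227/3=-75.67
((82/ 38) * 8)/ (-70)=-164/ 665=-0.25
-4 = -4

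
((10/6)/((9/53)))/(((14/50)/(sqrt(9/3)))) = 6625 * sqrt(3)/189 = 60.71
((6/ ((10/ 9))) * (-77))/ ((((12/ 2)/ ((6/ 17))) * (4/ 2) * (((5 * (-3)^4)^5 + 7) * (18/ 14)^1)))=-1617/ 1852354213032440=-0.00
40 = 40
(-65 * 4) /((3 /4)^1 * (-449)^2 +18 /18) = -1040 /604807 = -0.00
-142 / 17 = -8.35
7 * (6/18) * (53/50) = 371/150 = 2.47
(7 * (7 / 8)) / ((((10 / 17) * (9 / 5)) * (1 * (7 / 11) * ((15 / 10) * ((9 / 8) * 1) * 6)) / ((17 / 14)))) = 3179 / 2916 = 1.09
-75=-75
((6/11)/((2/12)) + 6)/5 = 102/55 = 1.85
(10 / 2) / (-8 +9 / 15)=-25 / 37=-0.68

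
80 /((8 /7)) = 70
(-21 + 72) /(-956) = -51 /956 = -0.05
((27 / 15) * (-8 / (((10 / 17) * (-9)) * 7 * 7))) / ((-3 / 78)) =-1768 / 1225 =-1.44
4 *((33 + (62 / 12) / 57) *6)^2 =512297956 / 3249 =157678.66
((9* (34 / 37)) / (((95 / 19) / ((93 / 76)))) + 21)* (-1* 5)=-161859 / 1406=-115.12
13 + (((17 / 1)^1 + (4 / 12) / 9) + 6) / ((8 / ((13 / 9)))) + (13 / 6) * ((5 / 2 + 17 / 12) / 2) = 83213 / 3888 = 21.40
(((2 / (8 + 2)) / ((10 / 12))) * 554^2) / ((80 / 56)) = 6445236 / 125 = 51561.89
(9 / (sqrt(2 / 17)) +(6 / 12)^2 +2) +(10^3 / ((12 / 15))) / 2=9*sqrt(34) / 2 +2509 / 4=653.49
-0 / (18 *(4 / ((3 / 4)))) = 0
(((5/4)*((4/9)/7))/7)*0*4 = 0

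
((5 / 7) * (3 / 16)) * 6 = 45 / 56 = 0.80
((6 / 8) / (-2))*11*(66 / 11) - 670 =-2779 / 4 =-694.75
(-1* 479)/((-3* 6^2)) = 479/108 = 4.44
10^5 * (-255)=-25500000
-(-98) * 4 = 392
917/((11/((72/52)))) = 16506/143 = 115.43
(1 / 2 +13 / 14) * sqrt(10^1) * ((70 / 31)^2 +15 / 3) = 97050 * sqrt(10) / 6727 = 45.62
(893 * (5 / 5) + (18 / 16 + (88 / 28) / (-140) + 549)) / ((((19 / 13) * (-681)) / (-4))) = 12256751 / 2113370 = 5.80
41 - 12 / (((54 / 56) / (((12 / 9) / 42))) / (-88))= 6137 / 81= 75.77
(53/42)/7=53/294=0.18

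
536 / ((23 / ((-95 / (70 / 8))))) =-40736 / 161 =-253.02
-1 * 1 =-1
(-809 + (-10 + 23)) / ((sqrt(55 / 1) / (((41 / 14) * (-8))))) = 130544 * sqrt(55) / 385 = 2514.65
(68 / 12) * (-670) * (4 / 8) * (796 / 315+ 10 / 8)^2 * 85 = -438534792403 / 190512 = -2301874.91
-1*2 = -2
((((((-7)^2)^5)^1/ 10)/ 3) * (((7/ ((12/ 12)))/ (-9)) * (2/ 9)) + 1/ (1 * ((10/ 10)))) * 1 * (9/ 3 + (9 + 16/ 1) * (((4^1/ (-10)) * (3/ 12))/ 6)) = -15324272842/ 3645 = -4204190.08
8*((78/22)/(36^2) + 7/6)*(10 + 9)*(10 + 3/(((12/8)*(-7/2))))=1675.92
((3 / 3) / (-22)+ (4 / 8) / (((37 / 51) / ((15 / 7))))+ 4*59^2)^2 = 1573990886990916 / 8116801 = 193917639.10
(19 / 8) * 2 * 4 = 19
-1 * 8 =-8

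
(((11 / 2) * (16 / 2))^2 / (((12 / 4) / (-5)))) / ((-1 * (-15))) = -1936 / 9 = -215.11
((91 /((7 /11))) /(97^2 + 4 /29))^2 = 17197609 /74455308225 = 0.00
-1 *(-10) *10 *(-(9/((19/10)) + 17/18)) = -97150/171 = -568.13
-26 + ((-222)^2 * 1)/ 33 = 16142/ 11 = 1467.45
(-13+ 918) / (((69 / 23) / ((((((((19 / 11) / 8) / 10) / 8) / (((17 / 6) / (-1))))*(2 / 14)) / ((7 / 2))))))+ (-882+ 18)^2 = 218884567697 / 293216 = 746495.99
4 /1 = 4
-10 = -10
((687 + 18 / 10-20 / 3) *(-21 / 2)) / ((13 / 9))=-322308 / 65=-4958.58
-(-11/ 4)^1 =11/ 4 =2.75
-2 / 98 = -1 / 49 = -0.02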